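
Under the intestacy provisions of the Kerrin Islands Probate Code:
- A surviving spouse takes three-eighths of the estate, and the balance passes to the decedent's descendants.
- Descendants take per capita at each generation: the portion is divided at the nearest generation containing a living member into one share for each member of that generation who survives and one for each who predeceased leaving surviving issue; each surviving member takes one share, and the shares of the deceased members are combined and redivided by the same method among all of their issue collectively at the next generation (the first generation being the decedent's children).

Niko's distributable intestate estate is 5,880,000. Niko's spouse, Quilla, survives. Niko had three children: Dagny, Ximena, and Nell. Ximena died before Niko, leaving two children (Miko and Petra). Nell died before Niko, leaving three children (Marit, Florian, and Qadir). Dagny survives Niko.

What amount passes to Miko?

Quilla takes three-eighths of 5,880,000 = 2,205,000. The remaining 3,675,000 passes to the descendants.
The descendants' portion (3,675,000) is divided at the children's generation into 3 shares of 1,225,000. Dagny takes 1,225,000. The 2 shares of the deceased (Ximena and Nell) are combined into a pool of 2,450,000.
That pool (2,450,000) is divided at the grandchildren's generation equally among Miko, Petra, Marit, Florian, and Qadir: 490,000 each.

Miko receives 490,000.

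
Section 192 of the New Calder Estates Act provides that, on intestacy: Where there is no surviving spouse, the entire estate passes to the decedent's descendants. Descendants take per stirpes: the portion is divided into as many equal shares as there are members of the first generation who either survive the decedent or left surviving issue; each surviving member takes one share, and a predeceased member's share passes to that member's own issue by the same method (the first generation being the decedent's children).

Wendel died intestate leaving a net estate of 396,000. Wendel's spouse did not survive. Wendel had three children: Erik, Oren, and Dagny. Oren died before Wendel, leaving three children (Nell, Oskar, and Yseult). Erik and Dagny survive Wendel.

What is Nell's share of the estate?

Nell receives 44,000.

The entire 396,000 passes to the descendants.
That amount (396,000) is divided into 3 shares of 132,000: Erik and Dagny each take 132,000; Oren's 132,000 share passes to Oren's issue.
Oren's share (132,000) is divided into 3 shares of 44,000: Nell, Oskar, and Yseult each take 44,000.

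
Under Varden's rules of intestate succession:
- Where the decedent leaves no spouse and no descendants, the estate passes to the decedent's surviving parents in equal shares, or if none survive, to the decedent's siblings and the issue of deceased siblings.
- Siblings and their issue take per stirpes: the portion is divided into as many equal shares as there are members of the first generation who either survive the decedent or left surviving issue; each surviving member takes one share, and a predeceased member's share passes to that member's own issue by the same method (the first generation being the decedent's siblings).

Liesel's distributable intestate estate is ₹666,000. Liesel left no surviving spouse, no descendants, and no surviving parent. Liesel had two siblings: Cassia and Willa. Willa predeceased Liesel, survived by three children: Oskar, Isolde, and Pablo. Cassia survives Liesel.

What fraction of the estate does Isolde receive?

The entire ₹666,000 passes to the siblings and their issue.
That amount (₹666,000) is divided into 2 shares of ₹333,000: Cassia takes ₹333,000; Willa's ₹333,000 share passes to Willa's issue.
Willa's share (₹333,000) is divided into 3 shares of ₹111,000: Oskar, Isolde, and Pablo each take ₹111,000.

Isolde receives 1/6 of the estate.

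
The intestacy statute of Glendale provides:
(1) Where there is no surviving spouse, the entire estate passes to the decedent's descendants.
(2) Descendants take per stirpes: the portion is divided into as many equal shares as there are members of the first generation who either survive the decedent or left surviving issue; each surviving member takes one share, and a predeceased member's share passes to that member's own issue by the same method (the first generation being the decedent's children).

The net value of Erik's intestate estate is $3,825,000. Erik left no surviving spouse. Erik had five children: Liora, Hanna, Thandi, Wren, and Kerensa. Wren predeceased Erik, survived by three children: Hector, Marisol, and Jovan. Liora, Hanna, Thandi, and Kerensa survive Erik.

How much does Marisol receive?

Marisol receives $255,000.

The entire $3,825,000 passes to the descendants.
That amount ($3,825,000) is divided into 5 shares of $765,000: Liora, Hanna, Thandi, and Kerensa each take $765,000; Wren's $765,000 share passes to Wren's issue.
Wren's share ($765,000) is divided into 3 shares of $255,000: Hector, Marisol, and Jovan each take $255,000.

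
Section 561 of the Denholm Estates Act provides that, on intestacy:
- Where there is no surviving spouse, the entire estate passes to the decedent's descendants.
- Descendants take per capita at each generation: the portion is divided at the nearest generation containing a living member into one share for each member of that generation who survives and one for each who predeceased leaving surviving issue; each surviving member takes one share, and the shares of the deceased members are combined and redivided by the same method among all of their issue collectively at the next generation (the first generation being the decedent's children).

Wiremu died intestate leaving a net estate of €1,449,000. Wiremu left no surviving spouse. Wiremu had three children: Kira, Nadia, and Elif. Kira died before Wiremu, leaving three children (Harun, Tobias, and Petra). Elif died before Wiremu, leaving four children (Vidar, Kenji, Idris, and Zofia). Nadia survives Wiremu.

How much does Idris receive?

Idris receives €138,000.

The entire €1,449,000 passes to the descendants.
That amount (€1,449,000) is divided at the children's generation into 3 shares of €483,000. Nadia takes €483,000. The 2 shares of the deceased (Kira and Elif) are combined into a pool of €966,000.
That pool (€966,000) is divided at the grandchildren's generation equally among Harun, Tobias, Petra, Vidar, Kenji, Idris, and Zofia: €138,000 each.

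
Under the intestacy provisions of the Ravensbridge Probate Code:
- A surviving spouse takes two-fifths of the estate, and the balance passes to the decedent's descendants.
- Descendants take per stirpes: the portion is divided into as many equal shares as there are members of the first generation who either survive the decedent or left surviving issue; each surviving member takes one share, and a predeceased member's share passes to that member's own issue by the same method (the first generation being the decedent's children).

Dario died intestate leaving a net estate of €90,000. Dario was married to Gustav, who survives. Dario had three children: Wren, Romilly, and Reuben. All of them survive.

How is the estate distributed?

Gustav: €36,000; Wren: €18,000; Romilly: €18,000; Reuben: €18,000

Gustav takes two-fifths of €90,000 = €36,000. The remaining €54,000 passes to the descendants.
The descendants' portion (€54,000) is divided into 3 shares of €18,000: Wren, Romilly, and Reuben each take €18,000.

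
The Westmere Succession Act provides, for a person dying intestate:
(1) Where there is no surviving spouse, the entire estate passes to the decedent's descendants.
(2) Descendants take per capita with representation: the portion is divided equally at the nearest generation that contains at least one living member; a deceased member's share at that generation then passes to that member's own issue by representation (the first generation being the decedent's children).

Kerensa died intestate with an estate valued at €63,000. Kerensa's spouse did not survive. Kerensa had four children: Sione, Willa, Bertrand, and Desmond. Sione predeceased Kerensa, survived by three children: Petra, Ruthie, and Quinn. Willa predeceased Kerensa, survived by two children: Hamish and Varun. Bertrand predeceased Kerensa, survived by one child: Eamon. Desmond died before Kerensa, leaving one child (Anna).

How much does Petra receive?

Petra receives €9,000.

The entire €63,000 passes to the descendants.
No child survives, so the initial division is made at the grandchildren's generation.
That amount (€63,000) is divided into 7 shares of €9,000: Petra, Ruthie, Quinn, Hamish, Varun, Eamon, and Anna each take €9,000.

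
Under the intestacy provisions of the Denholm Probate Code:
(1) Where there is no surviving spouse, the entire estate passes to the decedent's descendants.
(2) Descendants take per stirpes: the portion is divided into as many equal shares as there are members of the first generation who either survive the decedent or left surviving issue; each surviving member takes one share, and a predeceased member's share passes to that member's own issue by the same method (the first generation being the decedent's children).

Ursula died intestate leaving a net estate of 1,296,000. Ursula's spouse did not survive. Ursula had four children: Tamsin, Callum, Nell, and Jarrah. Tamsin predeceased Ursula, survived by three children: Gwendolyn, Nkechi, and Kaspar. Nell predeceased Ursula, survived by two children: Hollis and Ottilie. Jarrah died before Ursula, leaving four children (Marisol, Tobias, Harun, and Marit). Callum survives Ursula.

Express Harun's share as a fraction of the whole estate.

Harun receives 1/16 of the estate.

The entire 1,296,000 passes to the descendants.
That amount (1,296,000) is divided into 4 shares of 324,000: Callum takes 324,000; Tamsin's 324,000 share passes to Tamsin's issue; Nell's 324,000 share passes to Nell's issue; Jarrah's 324,000 share passes to Jarrah's issue.
Tamsin's share (324,000) is divided into 3 shares of 108,000: Gwendolyn, Nkechi, and Kaspar each take 108,000.
Nell's share (324,000) is divided into 2 shares of 162,000: Hollis and Ottilie each take 162,000.
Jarrah's share (324,000) is divided into 4 shares of 81,000: Marisol, Tobias, Harun, and Marit each take 81,000.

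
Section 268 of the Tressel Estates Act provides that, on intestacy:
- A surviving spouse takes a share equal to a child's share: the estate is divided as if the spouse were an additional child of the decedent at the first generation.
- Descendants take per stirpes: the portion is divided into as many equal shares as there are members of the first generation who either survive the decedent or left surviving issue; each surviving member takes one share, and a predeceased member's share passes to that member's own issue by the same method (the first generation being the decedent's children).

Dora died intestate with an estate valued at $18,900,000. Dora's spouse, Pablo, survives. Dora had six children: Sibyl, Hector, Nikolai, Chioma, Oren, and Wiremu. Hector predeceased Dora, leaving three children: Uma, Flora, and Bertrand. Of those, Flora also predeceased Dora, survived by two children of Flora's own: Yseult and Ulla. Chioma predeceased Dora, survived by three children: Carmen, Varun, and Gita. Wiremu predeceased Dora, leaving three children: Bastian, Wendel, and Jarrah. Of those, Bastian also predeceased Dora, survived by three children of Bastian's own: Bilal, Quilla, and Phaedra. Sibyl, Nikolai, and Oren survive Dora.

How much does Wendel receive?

The spouse counts as an additional share at the children's level, so there are 7 primary shares of $2,700,000. Pablo takes one such share ($2,700,000).
The children's combined portion ($16,200,000) is divided into 6 shares of $2,700,000: Sibyl, Nikolai, and Oren each take $2,700,000; Hector's $2,700,000 share passes to Hector's issue; Chioma's $2,700,000 share passes to Chioma's issue; Wiremu's $2,700,000 share passes to Wiremu's issue.
Hector's share ($2,700,000) is divided into 3 shares of $900,000: Uma and Bertrand each take $900,000; Flora's $900,000 share passes to Flora's issue.
Flora's share ($900,000) is divided into 2 shares of $450,000: Yseult and Ulla each take $450,000.
Chioma's share ($2,700,000) is divided into 3 shares of $900,000: Carmen, Varun, and Gita each take $900,000.
Wiremu's share ($2,700,000) is divided into 3 shares of $900,000: Wendel and Jarrah each take $900,000; Bastian's $900,000 share passes to Bastian's issue.
Bastian's share ($900,000) is divided into 3 shares of $300,000: Bilal, Quilla, and Phaedra each take $300,000.

Wendel receives $900,000.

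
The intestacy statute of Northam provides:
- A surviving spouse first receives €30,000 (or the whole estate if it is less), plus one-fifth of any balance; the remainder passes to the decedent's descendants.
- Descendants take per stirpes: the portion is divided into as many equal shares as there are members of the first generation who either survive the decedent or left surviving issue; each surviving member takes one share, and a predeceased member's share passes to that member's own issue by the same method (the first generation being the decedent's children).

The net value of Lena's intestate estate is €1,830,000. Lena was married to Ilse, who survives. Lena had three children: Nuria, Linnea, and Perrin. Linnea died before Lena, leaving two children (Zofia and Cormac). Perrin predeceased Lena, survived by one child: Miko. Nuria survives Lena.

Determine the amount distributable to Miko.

Miko receives €480,000.

Ilse first takes €30,000, leaving a balance of €1,800,000. Ilse then takes one-fifth of the balance (€360,000), for a total of €390,000. The remaining €1,440,000 passes to the descendants.
The descendants' portion (€1,440,000) is divided into 3 shares of €480,000: Nuria takes €480,000; Linnea's €480,000 share passes to Linnea's issue; Perrin's €480,000 share passes to Perrin's issue.
Linnea's share (€480,000) is divided into 2 shares of €240,000: Zofia and Cormac each take €240,000.
Perrin's share (€480,000) passes entirely to Miko.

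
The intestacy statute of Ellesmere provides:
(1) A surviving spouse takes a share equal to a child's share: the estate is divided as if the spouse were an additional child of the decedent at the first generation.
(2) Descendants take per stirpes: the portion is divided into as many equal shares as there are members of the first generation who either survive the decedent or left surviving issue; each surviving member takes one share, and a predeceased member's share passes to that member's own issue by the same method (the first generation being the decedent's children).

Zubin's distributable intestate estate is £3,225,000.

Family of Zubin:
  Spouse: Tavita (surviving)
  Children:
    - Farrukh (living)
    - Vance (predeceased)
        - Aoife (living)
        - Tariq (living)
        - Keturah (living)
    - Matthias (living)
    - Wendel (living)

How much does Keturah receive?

Keturah receives £215,000.

The spouse counts as an additional share at the children's level, so there are 5 primary shares of £645,000. Tavita takes one such share (£645,000).
The children's combined portion (£2,580,000) is divided into 4 shares of £645,000: Farrukh, Matthias, and Wendel each take £645,000; Vance's £645,000 share passes to Vance's issue.
Vance's share (£645,000) is divided into 3 shares of £215,000: Aoife, Tariq, and Keturah each take £215,000.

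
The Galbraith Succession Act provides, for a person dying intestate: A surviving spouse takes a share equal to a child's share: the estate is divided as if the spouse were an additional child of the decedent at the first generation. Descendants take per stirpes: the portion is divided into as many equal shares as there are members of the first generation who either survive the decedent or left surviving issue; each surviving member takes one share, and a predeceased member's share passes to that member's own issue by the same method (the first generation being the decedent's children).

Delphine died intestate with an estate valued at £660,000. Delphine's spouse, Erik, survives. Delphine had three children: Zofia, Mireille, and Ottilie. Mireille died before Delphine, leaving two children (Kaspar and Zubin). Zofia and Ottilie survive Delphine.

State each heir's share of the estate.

The spouse counts as an additional share at the children's level, so there are 4 primary shares of £165,000. Erik takes one such share (£165,000).
The children's combined portion (£495,000) is divided into 3 shares of £165,000: Zofia and Ottilie each take £165,000; Mireille's £165,000 share passes to Mireille's issue.
Mireille's share (£165,000) is divided into 2 shares of £82,500: Kaspar and Zubin each take £82,500.

Erik: £165,000; Zofia: £165,000; Kaspar: £82,500; Zubin: £82,500; Ottilie: £165,000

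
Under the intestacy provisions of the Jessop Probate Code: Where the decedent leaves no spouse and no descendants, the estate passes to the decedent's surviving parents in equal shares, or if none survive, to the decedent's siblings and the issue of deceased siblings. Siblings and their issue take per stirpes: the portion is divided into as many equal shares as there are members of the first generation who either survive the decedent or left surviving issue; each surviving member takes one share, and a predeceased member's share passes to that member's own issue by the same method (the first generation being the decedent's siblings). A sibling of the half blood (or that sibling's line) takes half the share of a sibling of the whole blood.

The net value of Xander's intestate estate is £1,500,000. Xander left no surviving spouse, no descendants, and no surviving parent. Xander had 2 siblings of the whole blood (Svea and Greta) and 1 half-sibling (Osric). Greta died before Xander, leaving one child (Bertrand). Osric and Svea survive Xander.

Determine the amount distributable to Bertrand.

Bertrand receives £600,000.

The entire £1,500,000 passes to the siblings and their issue.
Counting each half-blood sibling's line as half a unit, there are 5/2 units in £1,500,000, so one unit is £600,000. Whole-blood lines (Svea and Greta) take £600,000 each; half-blood lines (Osric) take £300,000 each.
Greta's share (£600,000) passes entirely to Bertrand.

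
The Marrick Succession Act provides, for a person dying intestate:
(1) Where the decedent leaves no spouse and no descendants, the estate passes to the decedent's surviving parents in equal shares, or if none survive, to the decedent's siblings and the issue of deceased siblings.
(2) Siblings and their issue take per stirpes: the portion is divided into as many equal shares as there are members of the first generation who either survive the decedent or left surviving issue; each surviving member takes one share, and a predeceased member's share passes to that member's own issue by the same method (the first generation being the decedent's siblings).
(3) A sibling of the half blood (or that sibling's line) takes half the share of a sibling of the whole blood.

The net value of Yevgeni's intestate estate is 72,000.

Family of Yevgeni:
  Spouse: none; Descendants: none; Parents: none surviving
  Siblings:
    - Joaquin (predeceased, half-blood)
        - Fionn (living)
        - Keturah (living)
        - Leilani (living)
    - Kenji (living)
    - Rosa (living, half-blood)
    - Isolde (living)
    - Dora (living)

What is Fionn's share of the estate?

The entire 72,000 passes to the siblings and their issue.
Counting each half-blood sibling's line as half a unit, there are 4 units in 72,000, so one unit is 18,000. Whole-blood lines (Kenji, Isolde, and Dora) take 18,000 each; half-blood lines (Joaquin and Rosa) take 9,000 each.
Joaquin's share (9,000) is divided into 3 shares of 3,000: Fionn, Keturah, and Leilani each take 3,000.

Fionn receives 3,000.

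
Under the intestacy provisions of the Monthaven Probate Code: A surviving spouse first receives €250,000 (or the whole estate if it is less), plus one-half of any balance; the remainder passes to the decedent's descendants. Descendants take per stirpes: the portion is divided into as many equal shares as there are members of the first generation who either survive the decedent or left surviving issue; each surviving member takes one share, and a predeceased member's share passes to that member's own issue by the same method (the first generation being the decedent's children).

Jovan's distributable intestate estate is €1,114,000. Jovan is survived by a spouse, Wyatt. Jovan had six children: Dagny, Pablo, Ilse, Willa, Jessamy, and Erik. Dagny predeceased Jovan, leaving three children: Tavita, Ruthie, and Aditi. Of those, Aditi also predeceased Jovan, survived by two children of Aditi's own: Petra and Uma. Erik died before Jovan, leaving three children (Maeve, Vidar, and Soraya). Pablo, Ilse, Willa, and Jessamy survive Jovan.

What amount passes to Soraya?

Wyatt first takes €250,000, leaving a balance of €864,000. Wyatt then takes one-half of the balance (€432,000), for a total of €682,000. The remaining €432,000 passes to the descendants.
The descendants' portion (€432,000) is divided into 6 shares of €72,000: Pablo, Ilse, Willa, and Jessamy each take €72,000; Dagny's €72,000 share passes to Dagny's issue; Erik's €72,000 share passes to Erik's issue.
Dagny's share (€72,000) is divided into 3 shares of €24,000: Tavita and Ruthie each take €24,000; Aditi's €24,000 share passes to Aditi's issue.
Aditi's share (€24,000) is divided into 2 shares of €12,000: Petra and Uma each take €12,000.
Erik's share (€72,000) is divided into 3 shares of €24,000: Maeve, Vidar, and Soraya each take €24,000.

Soraya receives €24,000.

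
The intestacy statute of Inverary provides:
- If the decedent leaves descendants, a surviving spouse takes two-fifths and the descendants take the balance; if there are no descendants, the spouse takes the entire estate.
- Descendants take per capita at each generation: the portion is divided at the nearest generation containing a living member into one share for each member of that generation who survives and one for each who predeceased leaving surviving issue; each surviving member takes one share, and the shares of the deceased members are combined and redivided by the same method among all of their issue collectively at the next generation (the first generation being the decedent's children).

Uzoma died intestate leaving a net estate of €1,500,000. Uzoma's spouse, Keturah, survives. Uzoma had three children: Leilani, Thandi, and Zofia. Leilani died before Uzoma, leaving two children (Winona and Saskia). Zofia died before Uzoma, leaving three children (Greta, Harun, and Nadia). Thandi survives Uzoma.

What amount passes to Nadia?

Keturah takes two-fifths of €1,500,000 = €600,000. The remaining €900,000 passes to the descendants.
The descendants' portion (€900,000) is divided at the children's generation into 3 shares of €300,000. Thandi takes €300,000. The 2 shares of the deceased (Leilani and Zofia) are combined into a pool of €600,000.
That pool (€600,000) is divided at the grandchildren's generation equally among Winona, Saskia, Greta, Harun, and Nadia: €120,000 each.

Nadia receives €120,000.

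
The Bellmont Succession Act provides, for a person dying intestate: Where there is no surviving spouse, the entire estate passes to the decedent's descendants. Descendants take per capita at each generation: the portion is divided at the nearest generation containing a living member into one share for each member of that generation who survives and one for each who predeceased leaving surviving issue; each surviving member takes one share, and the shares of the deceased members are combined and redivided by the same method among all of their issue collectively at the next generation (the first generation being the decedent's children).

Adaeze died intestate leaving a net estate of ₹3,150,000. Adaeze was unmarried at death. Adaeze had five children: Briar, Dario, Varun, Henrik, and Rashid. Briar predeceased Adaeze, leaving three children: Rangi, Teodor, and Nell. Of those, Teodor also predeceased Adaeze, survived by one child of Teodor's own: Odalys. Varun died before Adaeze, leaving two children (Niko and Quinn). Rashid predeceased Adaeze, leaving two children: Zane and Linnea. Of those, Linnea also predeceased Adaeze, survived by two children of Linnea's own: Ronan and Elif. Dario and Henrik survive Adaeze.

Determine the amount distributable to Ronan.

The entire ₹3,150,000 passes to the descendants.
That amount (₹3,150,000) is divided at the children's generation into 5 shares of ₹630,000. Dario and Henrik each take ₹630,000. The 3 shares of the deceased (Briar, Varun, and Rashid) are combined into a pool of ₹1,890,000.
That pool (₹1,890,000) is divided at the grandchildren's generation into 7 shares of ₹270,000. Rangi, Nell, Niko, Quinn, and Zane each take ₹270,000. The 2 shares of the deceased (Teodor and Linnea) are combined into a pool of ₹540,000.
That pool (₹540,000) is divided at the great-grandchildren's generation equally among Odalys, Ronan, and Elif: ₹180,000 each.

Ronan receives ₹180,000.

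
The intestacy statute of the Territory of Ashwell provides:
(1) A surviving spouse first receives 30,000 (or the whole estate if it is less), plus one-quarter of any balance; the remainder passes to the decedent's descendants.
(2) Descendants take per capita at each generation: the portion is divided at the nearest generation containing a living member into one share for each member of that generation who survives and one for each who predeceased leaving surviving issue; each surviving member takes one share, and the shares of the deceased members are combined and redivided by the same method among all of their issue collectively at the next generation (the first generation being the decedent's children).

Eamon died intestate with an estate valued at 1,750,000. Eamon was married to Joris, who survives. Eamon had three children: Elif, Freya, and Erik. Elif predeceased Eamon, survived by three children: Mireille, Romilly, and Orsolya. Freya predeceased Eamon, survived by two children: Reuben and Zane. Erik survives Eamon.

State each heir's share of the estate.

Joris first takes 30,000, leaving a balance of 1,720,000. Joris then takes one-quarter of the balance (430,000), for a total of 460,000. The remaining 1,290,000 passes to the descendants.
The descendants' portion (1,290,000) is divided at the children's generation into 3 shares of 430,000. Erik takes 430,000. The 2 shares of the deceased (Elif and Freya) are combined into a pool of 860,000.
That pool (860,000) is divided at the grandchildren's generation equally among Mireille, Romilly, Orsolya, Reuben, and Zane: 172,000 each.

Joris: 460,000; Mireille: 172,000; Romilly: 172,000; Orsolya: 172,000; Reuben: 172,000; Zane: 172,000; Erik: 430,000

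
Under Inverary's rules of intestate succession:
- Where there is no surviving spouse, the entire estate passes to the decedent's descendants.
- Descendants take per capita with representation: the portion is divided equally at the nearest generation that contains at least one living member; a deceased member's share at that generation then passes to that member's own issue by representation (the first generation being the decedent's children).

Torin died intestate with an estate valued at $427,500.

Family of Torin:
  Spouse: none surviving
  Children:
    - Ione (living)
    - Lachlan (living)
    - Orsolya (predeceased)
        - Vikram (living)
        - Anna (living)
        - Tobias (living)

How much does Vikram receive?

The entire $427,500 passes to the descendants.
That amount ($427,500) is divided into 3 shares of $142,500: Ione and Lachlan each take $142,500; Orsolya's $142,500 share passes to Orsolya's issue.
Orsolya's share ($142,500) is divided into 3 shares of $47,500: Vikram, Anna, and Tobias each take $47,500.

Vikram receives $47,500.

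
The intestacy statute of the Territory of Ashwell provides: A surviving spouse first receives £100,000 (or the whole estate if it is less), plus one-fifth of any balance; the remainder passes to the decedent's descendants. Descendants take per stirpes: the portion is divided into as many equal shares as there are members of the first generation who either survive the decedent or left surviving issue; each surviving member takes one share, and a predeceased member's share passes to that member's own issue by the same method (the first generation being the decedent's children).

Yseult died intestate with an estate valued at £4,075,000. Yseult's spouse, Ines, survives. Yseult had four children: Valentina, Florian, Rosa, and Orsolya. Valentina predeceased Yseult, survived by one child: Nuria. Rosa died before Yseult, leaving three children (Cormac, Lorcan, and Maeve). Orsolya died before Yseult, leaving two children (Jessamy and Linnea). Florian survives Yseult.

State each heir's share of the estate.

Ines: £895,000; Nuria: £795,000; Florian: £795,000; Cormac: £265,000; Lorcan: £265,000; Maeve: £265,000; Jessamy: £397,500; Linnea: £397,500

Ines first takes £100,000, leaving a balance of £3,975,000. Ines then takes one-fifth of the balance (£795,000), for a total of £895,000. The remaining £3,180,000 passes to the descendants.
The descendants' portion (£3,180,000) is divided into 4 shares of £795,000: Florian takes £795,000; Valentina's £795,000 share passes to Valentina's issue; Rosa's £795,000 share passes to Rosa's issue; Orsolya's £795,000 share passes to Orsolya's issue.
Valentina's share (£795,000) passes entirely to Nuria.
Rosa's share (£795,000) is divided into 3 shares of £265,000: Cormac, Lorcan, and Maeve each take £265,000.
Orsolya's share (£795,000) is divided into 2 shares of £397,500: Jessamy and Linnea each take £397,500.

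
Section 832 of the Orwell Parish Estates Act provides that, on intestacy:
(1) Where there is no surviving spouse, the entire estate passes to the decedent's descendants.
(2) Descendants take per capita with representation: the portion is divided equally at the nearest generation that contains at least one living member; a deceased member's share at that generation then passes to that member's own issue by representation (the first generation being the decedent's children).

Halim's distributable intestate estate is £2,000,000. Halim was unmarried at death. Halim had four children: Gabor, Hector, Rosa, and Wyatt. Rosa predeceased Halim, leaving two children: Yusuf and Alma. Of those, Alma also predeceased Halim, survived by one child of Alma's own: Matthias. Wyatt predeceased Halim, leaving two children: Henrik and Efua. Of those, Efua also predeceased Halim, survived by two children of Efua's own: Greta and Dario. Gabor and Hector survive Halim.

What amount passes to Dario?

Dario receives £125,000.

The entire £2,000,000 passes to the descendants.
That amount (£2,000,000) is divided into 4 shares of £500,000: Gabor and Hector each take £500,000; Rosa's £500,000 share passes to Rosa's issue; Wyatt's £500,000 share passes to Wyatt's issue.
Rosa's share (£500,000) is divided into 2 shares of £250,000: Yusuf takes £250,000; Alma's £250,000 share passes to Alma's issue.
Alma's share (£250,000) passes entirely to Matthias.
Wyatt's share (£500,000) is divided into 2 shares of £250,000: Henrik takes £250,000; Efua's £250,000 share passes to Efua's issue.
Efua's share (£250,000) is divided into 2 shares of £125,000: Greta and Dario each take £125,000.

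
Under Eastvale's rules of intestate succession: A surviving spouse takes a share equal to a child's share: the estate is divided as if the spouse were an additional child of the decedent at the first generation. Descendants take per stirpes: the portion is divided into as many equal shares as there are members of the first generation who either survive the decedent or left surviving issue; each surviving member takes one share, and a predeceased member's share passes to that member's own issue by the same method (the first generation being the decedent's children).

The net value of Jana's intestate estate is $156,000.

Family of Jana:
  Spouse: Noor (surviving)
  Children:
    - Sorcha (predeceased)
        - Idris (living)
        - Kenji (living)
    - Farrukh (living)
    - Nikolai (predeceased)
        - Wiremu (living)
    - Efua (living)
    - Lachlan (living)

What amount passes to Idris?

The spouse counts as an additional share at the children's level, so there are 6 primary shares of $26,000. Noor takes one such share ($26,000).
The children's combined portion ($130,000) is divided into 5 shares of $26,000: Farrukh, Efua, and Lachlan each take $26,000; Sorcha's $26,000 share passes to Sorcha's issue; Nikolai's $26,000 share passes to Nikolai's issue.
Sorcha's share ($26,000) is divided into 2 shares of $13,000: Idris and Kenji each take $13,000.
Nikolai's share ($26,000) passes entirely to Wiremu.

Idris receives $13,000.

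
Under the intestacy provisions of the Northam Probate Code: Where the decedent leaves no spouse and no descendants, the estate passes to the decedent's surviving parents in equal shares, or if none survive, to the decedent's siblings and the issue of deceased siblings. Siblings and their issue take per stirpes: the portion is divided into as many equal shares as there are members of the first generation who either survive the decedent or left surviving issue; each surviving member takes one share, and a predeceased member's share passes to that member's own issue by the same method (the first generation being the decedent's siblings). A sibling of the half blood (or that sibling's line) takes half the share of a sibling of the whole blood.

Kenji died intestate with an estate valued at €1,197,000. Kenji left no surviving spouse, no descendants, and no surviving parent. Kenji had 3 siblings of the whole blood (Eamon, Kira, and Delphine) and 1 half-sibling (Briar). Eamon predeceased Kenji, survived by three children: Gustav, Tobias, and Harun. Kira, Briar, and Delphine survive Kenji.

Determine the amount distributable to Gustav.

Gustav receives €114,000.

The entire €1,197,000 passes to the siblings and their issue.
Counting each half-blood sibling's line as half a unit, there are 7/2 units in €1,197,000, so one unit is €342,000. Whole-blood lines (Eamon, Kira, and Delphine) take €342,000 each; half-blood lines (Briar) take €171,000 each.
Eamon's share (€342,000) is divided into 3 shares of €114,000: Gustav, Tobias, and Harun each take €114,000.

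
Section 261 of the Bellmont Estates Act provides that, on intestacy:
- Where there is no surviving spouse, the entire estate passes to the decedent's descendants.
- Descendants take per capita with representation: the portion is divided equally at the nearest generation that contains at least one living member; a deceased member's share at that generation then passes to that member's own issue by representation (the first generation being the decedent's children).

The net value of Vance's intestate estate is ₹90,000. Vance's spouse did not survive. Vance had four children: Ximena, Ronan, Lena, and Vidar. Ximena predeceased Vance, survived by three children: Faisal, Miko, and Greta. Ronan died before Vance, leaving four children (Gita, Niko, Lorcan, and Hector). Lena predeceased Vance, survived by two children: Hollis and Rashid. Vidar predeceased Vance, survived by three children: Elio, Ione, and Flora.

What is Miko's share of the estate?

Miko receives ₹7,500.

The entire ₹90,000 passes to the descendants.
No child survives, so the initial division is made at the grandchildren's generation.
That amount (₹90,000) is divided into 12 shares of ₹7,500: Faisal, Miko, Greta, Gita, Niko, Lorcan, Hector, Hollis, Rashid, Elio, Ione, and Flora each take ₹7,500.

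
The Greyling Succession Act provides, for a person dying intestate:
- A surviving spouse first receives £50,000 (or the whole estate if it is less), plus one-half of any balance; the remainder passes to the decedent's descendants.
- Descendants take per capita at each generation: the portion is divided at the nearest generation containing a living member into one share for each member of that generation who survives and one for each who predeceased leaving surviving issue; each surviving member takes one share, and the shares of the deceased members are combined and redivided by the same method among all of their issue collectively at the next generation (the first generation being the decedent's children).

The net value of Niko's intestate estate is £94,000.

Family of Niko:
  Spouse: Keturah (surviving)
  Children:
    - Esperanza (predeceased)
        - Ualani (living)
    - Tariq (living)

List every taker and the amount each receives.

Keturah first takes £50,000, leaving a balance of £44,000. Keturah then takes one-half of the balance (£22,000), for a total of £72,000. The remaining £22,000 passes to the descendants.
The descendants' portion (£22,000) is divided at the children's generation into 2 shares of £11,000. Tariq takes £11,000. The remaining share for the deceased Esperanza (£11,000) is carried to the next generation.
That pool (£11,000) passes entirely to Ualani, the sole taker at the grandchildren's generation.

Keturah: £72,000; Ualani: £11,000; Tariq: £11,000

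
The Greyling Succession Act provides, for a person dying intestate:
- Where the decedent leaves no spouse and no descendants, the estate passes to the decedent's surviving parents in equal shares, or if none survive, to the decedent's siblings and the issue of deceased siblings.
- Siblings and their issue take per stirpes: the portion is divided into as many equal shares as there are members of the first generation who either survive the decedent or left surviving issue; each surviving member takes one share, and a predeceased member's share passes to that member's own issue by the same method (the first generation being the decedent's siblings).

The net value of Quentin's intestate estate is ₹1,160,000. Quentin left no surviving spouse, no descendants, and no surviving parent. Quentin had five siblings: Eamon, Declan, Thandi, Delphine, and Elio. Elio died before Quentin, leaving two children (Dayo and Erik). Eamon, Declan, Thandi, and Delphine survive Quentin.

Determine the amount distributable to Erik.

Erik receives ₹116,000.

The entire ₹1,160,000 passes to the siblings and their issue.
That amount (₹1,160,000) is divided into 5 shares of ₹232,000: Eamon, Declan, Thandi, and Delphine each take ₹232,000; Elio's ₹232,000 share passes to Elio's issue.
Elio's share (₹232,000) is divided into 2 shares of ₹116,000: Dayo and Erik each take ₹116,000.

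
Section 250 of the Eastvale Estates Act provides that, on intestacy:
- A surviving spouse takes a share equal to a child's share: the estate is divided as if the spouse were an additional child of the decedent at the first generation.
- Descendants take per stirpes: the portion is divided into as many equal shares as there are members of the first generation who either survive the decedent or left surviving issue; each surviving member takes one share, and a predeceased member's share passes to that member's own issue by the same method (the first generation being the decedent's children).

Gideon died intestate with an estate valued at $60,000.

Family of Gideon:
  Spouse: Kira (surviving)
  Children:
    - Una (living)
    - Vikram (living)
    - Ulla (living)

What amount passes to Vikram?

Vikram receives $15,000.

The spouse counts as an additional share at the children's level, so there are 4 primary shares of $15,000. Kira takes one such share ($15,000).
The children's combined portion ($45,000) is divided into 3 shares of $15,000: Una, Vikram, and Ulla each take $15,000.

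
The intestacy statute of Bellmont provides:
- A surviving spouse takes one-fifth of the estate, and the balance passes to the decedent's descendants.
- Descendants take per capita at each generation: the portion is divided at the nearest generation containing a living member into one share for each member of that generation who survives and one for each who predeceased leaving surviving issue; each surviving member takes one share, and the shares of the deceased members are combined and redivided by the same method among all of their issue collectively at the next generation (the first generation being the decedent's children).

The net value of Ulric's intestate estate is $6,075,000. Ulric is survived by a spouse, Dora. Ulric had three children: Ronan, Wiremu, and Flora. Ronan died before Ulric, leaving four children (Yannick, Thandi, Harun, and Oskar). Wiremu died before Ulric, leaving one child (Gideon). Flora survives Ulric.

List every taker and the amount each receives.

Dora: $1,215,000; Yannick: $648,000; Thandi: $648,000; Harun: $648,000; Oskar: $648,000; Gideon: $648,000; Flora: $1,620,000

Dora takes one-fifth of $6,075,000 = $1,215,000. The remaining $4,860,000 passes to the descendants.
The descendants' portion ($4,860,000) is divided at the children's generation into 3 shares of $1,620,000. Flora takes $1,620,000. The 2 shares of the deceased (Ronan and Wiremu) are combined into a pool of $3,240,000.
That pool ($3,240,000) is divided at the grandchildren's generation equally among Yannick, Thandi, Harun, Oskar, and Gideon: $648,000 each.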